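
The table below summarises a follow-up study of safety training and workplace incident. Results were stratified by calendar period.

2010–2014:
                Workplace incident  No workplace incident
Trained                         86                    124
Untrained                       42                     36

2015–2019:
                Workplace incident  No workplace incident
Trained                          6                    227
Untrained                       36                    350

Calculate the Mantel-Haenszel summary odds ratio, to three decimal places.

0.452

OR_MH = Σ(aᵢdᵢ/nᵢ) / Σ(bᵢcᵢ/nᵢ), where nᵢ is the stratum total.
Stratum 1 (2010–2014): n = 288; a·d/n = 86·36/288 = 10.7500; b·c/n = 124·42/288 = 18.0833
Stratum 2 (2015–2019): n = 619; a·d/n = 6·350/619 = 3.3926; b·c/n = 227·36/619 = 13.2019
OR_MH = (10.7500 + 3.3926) / (18.0833 + 13.2019) = 14.1426 / 31.2853 = 0.45205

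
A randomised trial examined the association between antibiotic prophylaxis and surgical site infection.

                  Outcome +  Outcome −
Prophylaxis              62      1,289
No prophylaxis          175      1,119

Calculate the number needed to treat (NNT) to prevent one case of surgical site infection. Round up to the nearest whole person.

12

Risk in treated group = 62/1351 = 0.04589; risk in control = 175/1294 = 0.13524.
Absolute risk reduction = 0.13524 − 0.04589 = 0.08935
NNT = 1 / ARR = 1 / 0.08935 = 11.192 → round up → 12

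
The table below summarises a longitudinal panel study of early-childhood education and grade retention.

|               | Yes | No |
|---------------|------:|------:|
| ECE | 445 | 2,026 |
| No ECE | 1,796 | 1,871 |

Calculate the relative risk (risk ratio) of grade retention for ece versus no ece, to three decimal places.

0.368

Cells: a = 445, b = 2026, c = 1796, d = 1871.
Risk in exposed = 445/2471 = 0.18009; risk in unexposed = 1796/3667 = 0.48977.
RR = 0.18009 / 0.48977 = 0.36770
The risk is 63% lower among the exposed than among the unexposed.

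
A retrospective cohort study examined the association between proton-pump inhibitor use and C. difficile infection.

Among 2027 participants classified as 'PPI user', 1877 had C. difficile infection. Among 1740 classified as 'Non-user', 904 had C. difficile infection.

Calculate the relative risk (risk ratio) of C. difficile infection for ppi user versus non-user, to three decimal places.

From the description: a = 1877, b = 150, c = 904, d = 836.
Risk in exposed = 1877/2027 = 0.92600; risk in unexposed = 904/1740 = 0.51954.
RR = 0.92600 / 0.51954 = 1.78234
The risk among the exposed is 1.78 times that among the unexposed.

1.782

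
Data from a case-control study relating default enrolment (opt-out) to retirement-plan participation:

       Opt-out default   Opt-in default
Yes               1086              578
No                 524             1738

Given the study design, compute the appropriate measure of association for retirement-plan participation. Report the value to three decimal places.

Reading the table with exposure as columns: a = 1086 (Opt-out default, case), b = 524 (Opt-out default, non-case), c = 578 (Opt-in default, case), d = 1738.
This is a case-control study: participants were sampled on outcome status, so risks in the source population cannot be estimated directly — relative risk is not valid here. The odds ratio is the appropriate measure.
OR = (a·d)/(b·c) = (1086 × 1738) / (524 × 578) = 1887468 / 302872 = 6.23190

6.232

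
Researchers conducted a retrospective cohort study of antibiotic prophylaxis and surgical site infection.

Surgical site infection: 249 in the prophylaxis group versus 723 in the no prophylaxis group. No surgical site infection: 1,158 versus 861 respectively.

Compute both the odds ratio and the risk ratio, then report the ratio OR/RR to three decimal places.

From the description: a = 249, b = 1158, c = 723, d = 861.
OR = (249·861)/(1158·723) = 214389/837234 = 0.25607
Risk in exposed = 249/1407 = 0.17697; risk in unexposed = 723/1584 = 0.45644; RR = 0.38772
OR/RR = 0.25607 / 0.38772 = 0.66044
The outcome is not rare, so the OR lies further from 1 than the RR.

0.660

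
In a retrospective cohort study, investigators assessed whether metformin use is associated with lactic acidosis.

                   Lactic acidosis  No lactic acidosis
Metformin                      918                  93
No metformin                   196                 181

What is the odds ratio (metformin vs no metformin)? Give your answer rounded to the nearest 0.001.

9.116

Cells: a = 918, b = 93, c = 196, d = 181.
OR = (a·d)/(b·c) = (918 × 181) / (93 × 196) = 166158 / 18228 = 9.11554
The odds of lactic acidosis are about 9.12 times as high in the metformin group.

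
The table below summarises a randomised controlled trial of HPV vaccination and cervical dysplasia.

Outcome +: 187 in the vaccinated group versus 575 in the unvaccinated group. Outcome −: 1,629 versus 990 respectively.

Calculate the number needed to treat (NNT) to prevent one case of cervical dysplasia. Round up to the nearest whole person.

4

Risk in treated group = 187/1816 = 0.10297; risk in control = 575/1565 = 0.36741.
Absolute risk reduction = 0.36741 − 0.10297 = 0.26444
NNT = 1 / ARR = 1 / 0.26444 = 3.782 → round up → 4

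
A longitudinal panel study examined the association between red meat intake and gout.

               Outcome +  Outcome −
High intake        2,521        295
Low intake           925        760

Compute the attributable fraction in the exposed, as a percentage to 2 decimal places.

38.68

Cells: a = 2521, b = 295, c = 925, d = 760.
Risk in exposed = 2521/2816 = 0.89524; risk in unexposed = 925/1685 = 0.54896.
RR = 0.89524/0.54896 = 1.63079
AR% = (RR − 1)/RR × 100 = (1.63079 − 1)/1.63079 × 100 = 38.6801%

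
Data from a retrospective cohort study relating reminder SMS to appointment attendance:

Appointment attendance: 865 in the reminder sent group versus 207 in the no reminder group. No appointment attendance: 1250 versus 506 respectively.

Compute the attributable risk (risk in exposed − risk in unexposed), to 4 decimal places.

From the description: a = 865, b = 1250, c = 207, d = 506.
Risk in exposed = 865/2115 = 0.408983; risk in unexposed = 207/713 = 0.290323.
Risk difference = 0.408983 − 0.290323 = 0.118661

0.1187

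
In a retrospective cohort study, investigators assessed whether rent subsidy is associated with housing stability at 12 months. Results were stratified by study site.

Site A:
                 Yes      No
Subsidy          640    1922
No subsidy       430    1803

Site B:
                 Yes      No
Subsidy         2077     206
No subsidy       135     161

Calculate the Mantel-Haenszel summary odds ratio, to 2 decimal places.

OR_MH = Σ(aᵢdᵢ/nᵢ) / Σ(bᵢcᵢ/nᵢ), where nᵢ is the stratum total.
Stratum 1 (Site A): n = 4795; a·d/n = 640·1803/4795 = 240.6507; b·c/n = 1922·430/4795 = 172.3587
Stratum 2 (Site B): n = 2579; a·d/n = 2077·161/2579 = 129.6615; b·c/n = 206·135/2579 = 10.7832
OR_MH = (240.6507 + 129.6615) / (172.3587 + 10.7832) = 370.3122 / 183.1420 = 2.02200

2.02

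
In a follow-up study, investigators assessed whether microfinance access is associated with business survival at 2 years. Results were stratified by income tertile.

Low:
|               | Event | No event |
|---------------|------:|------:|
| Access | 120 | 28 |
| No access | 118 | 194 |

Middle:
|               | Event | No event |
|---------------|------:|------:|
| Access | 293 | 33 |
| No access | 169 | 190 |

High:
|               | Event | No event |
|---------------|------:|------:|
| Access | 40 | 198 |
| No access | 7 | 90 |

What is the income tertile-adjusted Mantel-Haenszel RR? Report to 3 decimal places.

RR_MH = Σ(aᵢ·n₀ᵢ/nᵢ) / Σ(cᵢ·n₁ᵢ/nᵢ), with n₁ᵢ = aᵢ+bᵢ (exposed), n₀ᵢ = cᵢ+dᵢ (unexposed), nᵢ = n₁ᵢ+n₀ᵢ.
Stratum 1 (Low): n₁ = 148, n₀ = 312, n = 460; a·n₀/n = 120·312/460 = 81.3913; c·n₁/n = 118·148/460 = 37.9652
Stratum 2 (Middle): n₁ = 326, n₀ = 359, n = 685; a·n₀/n = 293·359/685 = 153.5577; c·n₁/n = 169·326/685 = 80.4292
Stratum 3 (High): n₁ = 238, n₀ = 97, n = 335; a·n₀/n = 40·97/335 = 11.5821; c·n₁/n = 7·238/335 = 4.9731
RR_MH = (81.3913 + 153.5577 + 11.5821) / (37.9652 + 80.4292 + 4.9731) = 246.5311 / 123.3675 = 1.99835

1.998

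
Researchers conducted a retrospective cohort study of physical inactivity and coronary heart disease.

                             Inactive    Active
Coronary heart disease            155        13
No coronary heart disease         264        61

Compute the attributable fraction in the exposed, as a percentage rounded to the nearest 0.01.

Reading the table with exposure as columns: a = 155 (Inactive, case), b = 264 (Inactive, non-case), c = 13 (Active, case), d = 61.
Risk in exposed = 155/419 = 0.36993; risk in unexposed = 13/74 = 0.17568.
RR = 0.36993/0.17568 = 2.10575
AR% = (RR − 1)/RR × 100 = (2.10575 − 1)/2.10575 × 100 = 52.5109%

52.51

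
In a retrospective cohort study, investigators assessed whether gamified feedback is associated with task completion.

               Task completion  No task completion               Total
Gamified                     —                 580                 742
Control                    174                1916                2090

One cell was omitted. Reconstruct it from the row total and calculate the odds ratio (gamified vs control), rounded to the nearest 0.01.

The missing cell is in the exposed row: 742 − 580 = 162.
So a = 162, b = 580, c = 174, d = 1916.
OR = (a·d)/(b·c) = (162 × 1916) / (580 × 174) = 310392 / 100920 = 3.07562

3.08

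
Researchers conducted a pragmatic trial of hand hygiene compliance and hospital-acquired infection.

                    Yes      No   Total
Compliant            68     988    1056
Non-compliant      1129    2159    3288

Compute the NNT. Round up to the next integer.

4

Risk in treated group = 68/1056 = 0.06439; risk in control = 1129/3288 = 0.34337.
Absolute risk reduction = 0.34337 − 0.06439 = 0.27898
NNT = 1 / ARR = 1 / 0.27898 = 3.585 → round up → 4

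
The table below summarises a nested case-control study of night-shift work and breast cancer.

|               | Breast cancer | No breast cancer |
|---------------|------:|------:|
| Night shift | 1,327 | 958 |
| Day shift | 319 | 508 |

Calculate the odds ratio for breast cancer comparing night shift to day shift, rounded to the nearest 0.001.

Cells: a = 1327, b = 958, c = 319, d = 508.
OR = (a·d)/(b·c) = (1327 × 508) / (958 × 319) = 674116 / 305602 = 2.20586
The odds of breast cancer are about 2.21 times as high in the night shift group.

2.206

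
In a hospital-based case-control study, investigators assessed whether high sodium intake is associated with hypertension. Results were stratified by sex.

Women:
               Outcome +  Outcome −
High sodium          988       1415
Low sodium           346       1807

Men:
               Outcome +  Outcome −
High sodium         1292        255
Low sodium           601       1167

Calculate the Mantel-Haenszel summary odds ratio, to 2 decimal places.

OR_MH = Σ(aᵢdᵢ/nᵢ) / Σ(bᵢcᵢ/nᵢ), where nᵢ is the stratum total.
Stratum 1 (Women): n = 4556; a·d/n = 988·1807/4556 = 391.8604; b·c/n = 1415·346/4556 = 107.4605
Stratum 2 (Men): n = 3315; a·d/n = 1292·1167/3315 = 454.8308; b·c/n = 255·601/3315 = 46.2308
OR_MH = (391.8604 + 454.8308) / (107.4605 + 46.2308) = 846.6912 / 153.6913 = 5.50904

5.51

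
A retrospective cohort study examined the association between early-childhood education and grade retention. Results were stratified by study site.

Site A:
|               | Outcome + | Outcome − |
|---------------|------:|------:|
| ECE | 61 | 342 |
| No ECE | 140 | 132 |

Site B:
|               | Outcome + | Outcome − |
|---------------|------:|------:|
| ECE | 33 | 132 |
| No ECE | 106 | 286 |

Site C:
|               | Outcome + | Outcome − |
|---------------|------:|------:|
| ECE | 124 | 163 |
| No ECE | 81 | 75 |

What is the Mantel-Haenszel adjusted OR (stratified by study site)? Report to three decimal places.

0.396

OR_MH = Σ(aᵢdᵢ/nᵢ) / Σ(bᵢcᵢ/nᵢ), where nᵢ is the stratum total.
Stratum 1 (Site A): n = 675; a·d/n = 61·132/675 = 11.9289; b·c/n = 342·140/675 = 70.9333
Stratum 2 (Site B): n = 557; a·d/n = 33·286/557 = 16.9443; b·c/n = 132·106/557 = 25.1203
Stratum 3 (Site C): n = 443; a·d/n = 124·75/443 = 20.9932; b·c/n = 163·81/443 = 29.8036
OR_MH = (11.9289 + 16.9443 + 20.9932) / (70.9333 + 25.1203 + 29.8036) = 49.8665 / 125.8572 = 0.39621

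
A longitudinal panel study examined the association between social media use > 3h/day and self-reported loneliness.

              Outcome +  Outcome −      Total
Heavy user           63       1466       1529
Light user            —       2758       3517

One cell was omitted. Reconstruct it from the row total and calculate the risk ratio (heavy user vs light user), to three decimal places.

The missing cell is in the unexposed row: 3517 − 2758 = 759.
So a = 63, b = 1466, c = 759, d = 2758.
RR = [a/(a+b)] / [c/(c+d)] = (63/1529) / (759/3517) = 0.04120/0.21581 = 0.19093

0.191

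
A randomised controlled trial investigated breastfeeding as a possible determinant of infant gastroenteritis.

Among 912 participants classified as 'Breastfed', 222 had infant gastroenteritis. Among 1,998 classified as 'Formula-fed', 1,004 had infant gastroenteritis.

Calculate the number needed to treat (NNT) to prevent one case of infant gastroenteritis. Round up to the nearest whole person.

4

Risk in treated group = 222/912 = 0.24342; risk in control = 1004/1998 = 0.50250.
Absolute risk reduction = 0.50250 − 0.24342 = 0.25908
NNT = 1 / ARR = 1 / 0.25908 = 3.860 → round up → 4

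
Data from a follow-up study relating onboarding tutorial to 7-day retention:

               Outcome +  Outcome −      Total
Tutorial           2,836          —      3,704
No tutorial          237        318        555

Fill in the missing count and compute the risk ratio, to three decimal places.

1.793

The missing cell is in the exposed row: 3704 − 2836 = 868.
So a = 2836, b = 868, c = 237, d = 318.
RR = [a/(a+b)] / [c/(c+d)] = (2836/3704) / (237/555) = 0.76566/0.42703 = 1.79300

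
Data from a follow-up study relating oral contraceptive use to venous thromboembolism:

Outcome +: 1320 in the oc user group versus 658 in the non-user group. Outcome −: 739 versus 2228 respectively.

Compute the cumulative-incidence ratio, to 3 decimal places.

2.812

From the description: a = 1320, b = 739, c = 658, d = 2228.
Risk in exposed = 1320/2059 = 0.64109; risk in unexposed = 658/2886 = 0.22800.
RR = 0.64109 / 0.22800 = 2.81182
The risk among the exposed is 2.81 times that among the unexposed.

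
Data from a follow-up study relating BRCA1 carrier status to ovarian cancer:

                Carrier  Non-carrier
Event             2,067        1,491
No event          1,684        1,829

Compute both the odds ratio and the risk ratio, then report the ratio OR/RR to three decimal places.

Reading the table with exposure as columns: a = 2067 (Carrier, case), b = 1684 (Carrier, non-case), c = 1491 (Non-carrier, case), d = 1829.
OR = (2067·1829)/(1684·1491) = 3780543/2510844 = 1.50569
Risk in exposed = 2067/3751 = 0.55105; risk in unexposed = 1491/3320 = 0.44910; RR = 1.22703
OR/RR = 1.50569 / 1.22703 = 1.22710
The outcome is not rare, so the OR lies further from 1 than the RR.

1.227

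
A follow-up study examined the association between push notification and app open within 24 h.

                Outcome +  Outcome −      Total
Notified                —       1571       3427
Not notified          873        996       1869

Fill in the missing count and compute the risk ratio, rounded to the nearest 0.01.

1.16

The missing cell is in the exposed row: 3427 − 1571 = 1856.
So a = 1856, b = 1571, c = 873, d = 996.
RR = [a/(a+b)] / [c/(c+d)] = (1856/3427) / (873/1869) = 0.54158/0.46709 = 1.15947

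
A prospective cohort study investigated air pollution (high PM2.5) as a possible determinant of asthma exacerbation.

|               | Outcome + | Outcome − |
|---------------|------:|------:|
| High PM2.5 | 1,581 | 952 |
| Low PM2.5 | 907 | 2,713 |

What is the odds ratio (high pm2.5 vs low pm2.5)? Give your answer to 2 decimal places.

4.97

Cells: a = 1581, b = 952, c = 907, d = 2713.
OR = (a·d)/(b·c) = (1581 × 2713) / (952 × 907) = 4289253 / 863464 = 4.96749
The odds of asthma exacerbation are about 4.97 times as high in the high pm2.5 group.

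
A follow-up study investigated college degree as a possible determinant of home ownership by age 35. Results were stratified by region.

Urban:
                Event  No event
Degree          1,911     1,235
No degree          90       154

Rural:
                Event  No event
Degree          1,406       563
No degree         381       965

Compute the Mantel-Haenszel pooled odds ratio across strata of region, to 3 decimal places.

5.089

OR_MH = Σ(aᵢdᵢ/nᵢ) / Σ(bᵢcᵢ/nᵢ), where nᵢ is the stratum total.
Stratum 1 (Urban): n = 3390; a·d/n = 1911·154/3390 = 86.8124; b·c/n = 1235·90/3390 = 32.7876
Stratum 2 (Rural): n = 3315; a·d/n = 1406·965/3315 = 409.2881; b·c/n = 563·381/3315 = 64.7068
OR_MH = (86.8124 + 409.2881) / (32.7876 + 64.7068) = 496.1005 / 97.4944 = 5.08850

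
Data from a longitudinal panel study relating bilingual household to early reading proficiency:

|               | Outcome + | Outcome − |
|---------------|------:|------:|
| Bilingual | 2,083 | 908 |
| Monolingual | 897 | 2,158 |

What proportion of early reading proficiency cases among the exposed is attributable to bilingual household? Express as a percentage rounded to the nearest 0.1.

Cells: a = 2083, b = 908, c = 897, d = 2158.
Risk in exposed = 2083/2991 = 0.69642; risk in unexposed = 897/3055 = 0.29362.
RR = 0.69642/0.29362 = 2.37187
AR% = (RR − 1)/RR × 100 = (2.37187 − 1)/2.37187 × 100 = 57.8392%

57.8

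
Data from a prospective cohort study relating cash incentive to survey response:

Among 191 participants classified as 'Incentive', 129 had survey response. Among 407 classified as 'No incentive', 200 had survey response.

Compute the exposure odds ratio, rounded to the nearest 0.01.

2.15

From the description: a = 129, b = 62, c = 200, d = 207.
OR = (a·d)/(b·c) = (129 × 207) / (62 × 200) = 26703 / 12400 = 2.15347
The odds of survey response are about 2.15 times as high in the incentive group.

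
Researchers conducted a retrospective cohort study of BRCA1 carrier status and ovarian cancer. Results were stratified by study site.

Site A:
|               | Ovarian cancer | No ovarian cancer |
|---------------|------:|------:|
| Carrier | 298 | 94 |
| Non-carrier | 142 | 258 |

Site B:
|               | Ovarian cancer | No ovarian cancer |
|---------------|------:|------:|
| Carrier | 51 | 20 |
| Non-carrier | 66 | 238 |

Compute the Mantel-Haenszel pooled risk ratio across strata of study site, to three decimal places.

RR_MH = Σ(aᵢ·n₀ᵢ/nᵢ) / Σ(cᵢ·n₁ᵢ/nᵢ), with n₁ᵢ = aᵢ+bᵢ (exposed), n₀ᵢ = cᵢ+dᵢ (unexposed), nᵢ = n₁ᵢ+n₀ᵢ.
Stratum 1 (Site A): n₁ = 392, n₀ = 400, n = 792; a·n₀/n = 298·400/792 = 150.5051; c·n₁/n = 142·392/792 = 70.2828
Stratum 2 (Site B): n₁ = 71, n₀ = 304, n = 375; a·n₀/n = 51·304/375 = 41.3440; c·n₁/n = 66·71/375 = 12.4960
RR_MH = (150.5051 + 41.3440) / (70.2828 + 12.4960) = 191.8491 / 82.7788 = 2.31761

2.318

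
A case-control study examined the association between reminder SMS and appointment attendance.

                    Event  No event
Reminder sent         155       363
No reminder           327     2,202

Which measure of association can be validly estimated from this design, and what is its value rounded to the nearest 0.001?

2.875

Cells: a = 155, b = 363, c = 327, d = 2202.
This is a case-control study: participants were sampled on outcome status, so risks in the source population cannot be estimated directly — relative risk is not valid here. The odds ratio is the appropriate measure.
OR = (a·d)/(b·c) = (155 × 2202) / (363 × 327) = 341310 / 118701 = 2.87538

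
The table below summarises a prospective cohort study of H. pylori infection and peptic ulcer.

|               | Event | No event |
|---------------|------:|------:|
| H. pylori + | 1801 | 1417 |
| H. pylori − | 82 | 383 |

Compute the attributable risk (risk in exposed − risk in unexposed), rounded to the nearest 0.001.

Cells: a = 1801, b = 1417, c = 82, d = 383.
Risk in exposed = 1801/3218 = 0.559664; risk in unexposed = 82/465 = 0.176344.
Risk difference = 0.559664 − 0.176344 = 0.383320

0.383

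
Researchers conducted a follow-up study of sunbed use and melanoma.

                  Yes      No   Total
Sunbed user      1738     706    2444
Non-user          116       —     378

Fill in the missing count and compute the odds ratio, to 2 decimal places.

5.56

The missing cell is in the unexposed row: 378 − 116 = 262.
So a = 1738, b = 706, c = 116, d = 262.
OR = (a·d)/(b·c) = (1738 × 262) / (706 × 116) = 455356 / 81896 = 5.56017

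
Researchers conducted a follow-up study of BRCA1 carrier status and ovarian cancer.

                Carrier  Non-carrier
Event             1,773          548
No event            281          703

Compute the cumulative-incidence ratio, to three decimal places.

Reading the table with exposure as columns: a = 1773 (Carrier, case), b = 281 (Carrier, non-case), c = 548 (Non-carrier, case), d = 703.
Risk in exposed = 1773/2054 = 0.86319; risk in unexposed = 548/1251 = 0.43805.
RR = 0.86319 / 0.43805 = 1.97054
The risk among the exposed is 1.97 times that among the unexposed.

1.971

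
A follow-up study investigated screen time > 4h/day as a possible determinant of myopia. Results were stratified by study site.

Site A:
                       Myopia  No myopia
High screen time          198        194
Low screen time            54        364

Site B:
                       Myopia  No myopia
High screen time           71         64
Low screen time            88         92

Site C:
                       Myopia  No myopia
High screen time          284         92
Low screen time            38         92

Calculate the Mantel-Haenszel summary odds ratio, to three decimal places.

OR_MH = Σ(aᵢdᵢ/nᵢ) / Σ(bᵢcᵢ/nᵢ), where nᵢ is the stratum total.
Stratum 1 (Site A): n = 810; a·d/n = 198·364/810 = 88.9778; b·c/n = 194·54/810 = 12.9333
Stratum 2 (Site B): n = 315; a·d/n = 71·92/315 = 20.7365; b·c/n = 64·88/315 = 17.8794
Stratum 3 (Site C): n = 506; a·d/n = 284·92/506 = 51.6364; b·c/n = 92·38/506 = 6.9091
OR_MH = (88.9778 + 20.7365 + 51.6364) / (12.9333 + 17.8794 + 6.9091) = 161.3506 / 37.7218 = 4.27739

4.277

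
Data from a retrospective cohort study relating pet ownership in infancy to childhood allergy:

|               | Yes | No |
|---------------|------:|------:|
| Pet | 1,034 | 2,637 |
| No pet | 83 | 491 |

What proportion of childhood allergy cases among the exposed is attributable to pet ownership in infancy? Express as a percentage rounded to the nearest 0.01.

48.66

Cells: a = 1034, b = 2637, c = 83, d = 491.
Risk in exposed = 1034/3671 = 0.28167; risk in unexposed = 83/574 = 0.14460.
RR = 0.28167/0.14460 = 1.94791
AR% = (RR − 1)/RR × 100 = (1.94791 − 1)/1.94791 × 100 = 48.6631%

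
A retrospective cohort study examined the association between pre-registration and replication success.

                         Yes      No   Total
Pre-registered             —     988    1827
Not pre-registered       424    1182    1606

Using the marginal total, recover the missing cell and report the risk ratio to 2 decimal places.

The missing cell is in the exposed row: 1827 − 988 = 839.
So a = 839, b = 988, c = 424, d = 1182.
RR = [a/(a+b)] / [c/(c+d)] = (839/1827) / (424/1606) = 0.45922/0.26401 = 1.73941

1.74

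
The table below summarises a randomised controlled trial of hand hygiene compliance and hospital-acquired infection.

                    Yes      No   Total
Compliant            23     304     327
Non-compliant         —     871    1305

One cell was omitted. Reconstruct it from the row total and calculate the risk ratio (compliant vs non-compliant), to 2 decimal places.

The missing cell is in the unexposed row: 1305 − 871 = 434.
So a = 23, b = 304, c = 434, d = 871.
RR = [a/(a+b)] / [c/(c+d)] = (23/327) / (434/1305) = 0.07034/0.33257 = 0.21150

0.21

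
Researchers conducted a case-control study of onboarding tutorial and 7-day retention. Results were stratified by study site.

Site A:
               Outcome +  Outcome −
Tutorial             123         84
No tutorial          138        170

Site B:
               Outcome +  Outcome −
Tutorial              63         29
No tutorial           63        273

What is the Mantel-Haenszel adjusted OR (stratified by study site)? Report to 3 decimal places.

OR_MH = Σ(aᵢdᵢ/nᵢ) / Σ(bᵢcᵢ/nᵢ), where nᵢ is the stratum total.
Stratum 1 (Site A): n = 515; a·d/n = 123·170/515 = 40.6019; b·c/n = 84·138/515 = 22.5087
Stratum 2 (Site B): n = 428; a·d/n = 63·273/428 = 40.1846; b·c/n = 29·63/428 = 4.2687
OR_MH = (40.6019 + 40.1846) / (22.5087 + 4.2687) = 80.7865 / 26.7774 = 3.01696

3.017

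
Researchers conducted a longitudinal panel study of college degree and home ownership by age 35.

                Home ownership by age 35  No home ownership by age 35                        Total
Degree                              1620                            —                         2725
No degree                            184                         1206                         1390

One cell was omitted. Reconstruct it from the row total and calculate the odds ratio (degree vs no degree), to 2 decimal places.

The missing cell is in the exposed row: 2725 − 1620 = 1105.
So a = 1620, b = 1105, c = 184, d = 1206.
OR = (a·d)/(b·c) = (1620 × 1206) / (1105 × 184) = 1953720 / 203320 = 9.60909

9.61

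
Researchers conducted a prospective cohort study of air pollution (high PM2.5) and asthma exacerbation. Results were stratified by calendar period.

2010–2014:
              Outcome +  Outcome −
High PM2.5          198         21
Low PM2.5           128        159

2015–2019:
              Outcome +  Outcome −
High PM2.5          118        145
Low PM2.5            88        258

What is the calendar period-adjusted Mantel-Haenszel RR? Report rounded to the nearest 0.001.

RR_MH = Σ(aᵢ·n₀ᵢ/nᵢ) / Σ(cᵢ·n₁ᵢ/nᵢ), with n₁ᵢ = aᵢ+bᵢ (exposed), n₀ᵢ = cᵢ+dᵢ (unexposed), nᵢ = n₁ᵢ+n₀ᵢ.
Stratum 1 (2010–2014): n₁ = 219, n₀ = 287, n = 506; a·n₀/n = 198·287/506 = 112.3043; c·n₁/n = 128·219/506 = 55.3992
Stratum 2 (2015–2019): n₁ = 263, n₀ = 346, n = 609; a·n₀/n = 118·346/609 = 67.0411; c·n₁/n = 88·263/609 = 38.0033
RR_MH = (112.3043 + 67.0411) / (55.3992 + 38.0033) = 179.3454 / 93.4025 = 1.92014

1.920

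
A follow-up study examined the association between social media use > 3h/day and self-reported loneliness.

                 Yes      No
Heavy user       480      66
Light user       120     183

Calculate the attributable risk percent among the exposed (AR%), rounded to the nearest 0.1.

Cells: a = 480, b = 66, c = 120, d = 183.
Risk in exposed = 480/546 = 0.87912; risk in unexposed = 120/303 = 0.39604.
RR = 0.87912/0.39604 = 2.21978
AR% = (RR − 1)/RR × 100 = (2.21978 − 1)/2.21978 × 100 = 54.9505%

55.0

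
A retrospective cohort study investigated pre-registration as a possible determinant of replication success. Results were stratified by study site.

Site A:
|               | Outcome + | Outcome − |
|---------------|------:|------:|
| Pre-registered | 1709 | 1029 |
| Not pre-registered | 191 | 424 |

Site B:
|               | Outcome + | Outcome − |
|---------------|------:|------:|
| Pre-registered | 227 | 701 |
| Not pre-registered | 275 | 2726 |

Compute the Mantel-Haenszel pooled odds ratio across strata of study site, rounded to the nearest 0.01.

OR_MH = Σ(aᵢdᵢ/nᵢ) / Σ(bᵢcᵢ/nᵢ), where nᵢ is the stratum total.
Stratum 1 (Site A): n = 3353; a·d/n = 1709·424/3353 = 216.1098; b·c/n = 1029·191/3353 = 58.6159
Stratum 2 (Site B): n = 3929; a·d/n = 227·2726/3929 = 157.4961; b·c/n = 701·275/3929 = 49.0646
OR_MH = (216.1098 + 157.4961) / (58.6159 + 49.0646) = 373.6058 / 107.6805 = 3.46958

3.47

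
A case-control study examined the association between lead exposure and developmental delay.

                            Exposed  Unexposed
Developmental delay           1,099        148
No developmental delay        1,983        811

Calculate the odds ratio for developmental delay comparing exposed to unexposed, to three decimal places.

3.037

Reading the table with exposure as columns: a = 1099 (Exposed, case), b = 1983 (Exposed, non-case), c = 148 (Unexposed, case), d = 811.
OR = (a·d)/(b·c) = (1099 × 811) / (1983 × 148) = 891289 / 293484 = 3.03693
The odds of developmental delay are about 3.04 times as high in the exposed group.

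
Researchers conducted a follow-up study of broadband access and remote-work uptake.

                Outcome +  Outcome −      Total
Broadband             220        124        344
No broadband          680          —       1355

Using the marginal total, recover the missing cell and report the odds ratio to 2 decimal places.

The missing cell is in the unexposed row: 1355 − 680 = 675.
So a = 220, b = 124, c = 680, d = 675.
OR = (a·d)/(b·c) = (220 × 675) / (124 × 680) = 148500 / 84320 = 1.76115

1.76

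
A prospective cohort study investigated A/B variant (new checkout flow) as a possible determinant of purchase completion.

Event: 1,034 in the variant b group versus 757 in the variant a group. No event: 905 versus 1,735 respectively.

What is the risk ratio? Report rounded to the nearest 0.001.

From the description: a = 1034, b = 905, c = 757, d = 1735.
Risk in exposed = 1034/1939 = 0.53326; risk in unexposed = 757/2492 = 0.30377.
RR = 0.53326 / 0.30377 = 1.75548
The risk among the exposed is 1.76 times that among the unexposed.

1.755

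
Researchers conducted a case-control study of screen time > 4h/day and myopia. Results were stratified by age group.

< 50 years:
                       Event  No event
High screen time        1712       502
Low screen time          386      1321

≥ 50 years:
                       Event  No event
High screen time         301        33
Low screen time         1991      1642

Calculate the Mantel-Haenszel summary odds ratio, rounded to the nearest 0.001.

10.630

OR_MH = Σ(aᵢdᵢ/nᵢ) / Σ(bᵢcᵢ/nᵢ), where nᵢ is the stratum total.
Stratum 1 (< 50 years): n = 3921; a·d/n = 1712·1321/3921 = 576.7794; b·c/n = 502·386/3921 = 49.4190
Stratum 2 (≥ 50 years): n = 3967; a·d/n = 301·1642/3967 = 124.5884; b·c/n = 33·1991/3967 = 16.5624
OR_MH = (576.7794 + 124.5884) / (49.4190 + 16.5624) = 701.3677 / 65.9814 = 10.62978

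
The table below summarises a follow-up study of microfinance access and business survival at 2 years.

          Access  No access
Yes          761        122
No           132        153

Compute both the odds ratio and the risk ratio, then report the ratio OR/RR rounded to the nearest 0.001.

Reading the table with exposure as columns: a = 761 (Access, case), b = 132 (Access, non-case), c = 122 (No access, case), d = 153.
OR = (761·153)/(132·122) = 116433/16104 = 7.23007
Risk in exposed = 761/893 = 0.85218; risk in unexposed = 122/275 = 0.44364; RR = 1.92091
OR/RR = 7.23007 / 1.92091 = 3.76388
The outcome is not rare, so the OR lies further from 1 than the RR.

3.764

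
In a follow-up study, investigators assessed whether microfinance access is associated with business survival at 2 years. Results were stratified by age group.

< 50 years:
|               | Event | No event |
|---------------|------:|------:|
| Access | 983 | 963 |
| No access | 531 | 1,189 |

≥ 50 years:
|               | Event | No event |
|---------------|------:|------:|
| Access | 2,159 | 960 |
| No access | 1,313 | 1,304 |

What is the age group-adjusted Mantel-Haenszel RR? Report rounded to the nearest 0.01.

1.45

RR_MH = Σ(aᵢ·n₀ᵢ/nᵢ) / Σ(cᵢ·n₁ᵢ/nᵢ), with n₁ᵢ = aᵢ+bᵢ (exposed), n₀ᵢ = cᵢ+dᵢ (unexposed), nᵢ = n₁ᵢ+n₀ᵢ.
Stratum 1 (< 50 years): n₁ = 1946, n₀ = 1720, n = 3666; a·n₀/n = 983·1720/3666 = 461.2002; c·n₁/n = 531·1946/3666 = 281.8674
Stratum 2 (≥ 50 years): n₁ = 3119, n₀ = 2617, n = 5736; a·n₀/n = 2159·2617/5736 = 985.0249; c·n₁/n = 1313·3119/5736 = 713.9552
RR_MH = (461.2002 + 985.0249) / (281.8674 + 713.9552) = 1446.2251 / 995.8226 = 1.45229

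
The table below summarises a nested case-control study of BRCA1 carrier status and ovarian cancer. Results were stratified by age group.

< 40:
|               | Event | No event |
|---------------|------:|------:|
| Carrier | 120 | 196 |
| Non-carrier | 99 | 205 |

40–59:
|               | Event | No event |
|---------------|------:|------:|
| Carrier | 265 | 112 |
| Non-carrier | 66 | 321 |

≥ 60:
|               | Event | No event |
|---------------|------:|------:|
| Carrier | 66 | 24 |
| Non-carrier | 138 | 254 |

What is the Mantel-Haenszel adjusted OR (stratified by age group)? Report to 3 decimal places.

OR_MH = Σ(aᵢdᵢ/nᵢ) / Σ(bᵢcᵢ/nᵢ), where nᵢ is the stratum total.
Stratum 1 (< 40): n = 620; a·d/n = 120·205/620 = 39.6774; b·c/n = 196·99/620 = 31.2968
Stratum 2 (40–59): n = 764; a·d/n = 265·321/764 = 111.3416; b·c/n = 112·66/764 = 9.6754
Stratum 3 (≥ 60): n = 482; a·d/n = 66·254/482 = 34.7801; b·c/n = 24·138/482 = 6.8714
OR_MH = (39.6774 + 111.3416 + 34.7801) / (31.2968 + 9.6754 + 6.8714) = 185.7991 / 47.8435 = 3.88347

3.883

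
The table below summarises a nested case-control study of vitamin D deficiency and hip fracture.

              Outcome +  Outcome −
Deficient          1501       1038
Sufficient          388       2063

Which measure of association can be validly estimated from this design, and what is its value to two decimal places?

7.69

Cells: a = 1501, b = 1038, c = 388, d = 2063.
This is a nested case-control study: participants were sampled on outcome status, so risks in the source population cannot be estimated directly — relative risk is not valid here. The odds ratio is the appropriate measure.
OR = (a·d)/(b·c) = (1501 × 2063) / (1038 × 388) = 3096563 / 402744 = 7.68866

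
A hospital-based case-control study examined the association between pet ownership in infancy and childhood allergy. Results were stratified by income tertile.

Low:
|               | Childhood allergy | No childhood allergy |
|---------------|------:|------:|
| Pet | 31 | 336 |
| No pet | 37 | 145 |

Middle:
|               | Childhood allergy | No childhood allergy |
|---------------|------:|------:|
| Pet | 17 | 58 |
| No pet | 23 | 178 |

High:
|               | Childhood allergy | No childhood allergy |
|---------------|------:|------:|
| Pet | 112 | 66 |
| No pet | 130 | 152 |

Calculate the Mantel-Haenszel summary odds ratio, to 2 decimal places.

1.22

OR_MH = Σ(aᵢdᵢ/nᵢ) / Σ(bᵢcᵢ/nᵢ), where nᵢ is the stratum total.
Stratum 1 (Low): n = 549; a·d/n = 31·145/549 = 8.1876; b·c/n = 336·37/549 = 22.6448
Stratum 2 (Middle): n = 276; a·d/n = 17·178/276 = 10.9638; b·c/n = 58·23/276 = 4.8333
Stratum 3 (High): n = 460; a·d/n = 112·152/460 = 37.0087; b·c/n = 66·130/460 = 18.6522
OR_MH = (8.1876 + 10.9638 + 37.0087) / (22.6448 + 4.8333 + 18.6522) = 56.1601 / 46.1303 = 1.21742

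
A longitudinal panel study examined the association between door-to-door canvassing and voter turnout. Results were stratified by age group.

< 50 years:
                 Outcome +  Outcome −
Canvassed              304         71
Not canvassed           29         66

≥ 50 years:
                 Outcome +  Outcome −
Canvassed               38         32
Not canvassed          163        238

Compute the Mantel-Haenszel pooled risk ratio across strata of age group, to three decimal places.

1.980

RR_MH = Σ(aᵢ·n₀ᵢ/nᵢ) / Σ(cᵢ·n₁ᵢ/nᵢ), with n₁ᵢ = aᵢ+bᵢ (exposed), n₀ᵢ = cᵢ+dᵢ (unexposed), nᵢ = n₁ᵢ+n₀ᵢ.
Stratum 1 (< 50 years): n₁ = 375, n₀ = 95, n = 470; a·n₀/n = 304·95/470 = 61.4468; c·n₁/n = 29·375/470 = 23.1383
Stratum 2 (≥ 50 years): n₁ = 70, n₀ = 401, n = 471; a·n₀/n = 38·401/471 = 32.3524; c·n₁/n = 163·70/471 = 24.2251
RR_MH = (61.4468 + 32.3524) / (23.1383 + 24.2251) = 93.7993 / 47.3634 = 1.98042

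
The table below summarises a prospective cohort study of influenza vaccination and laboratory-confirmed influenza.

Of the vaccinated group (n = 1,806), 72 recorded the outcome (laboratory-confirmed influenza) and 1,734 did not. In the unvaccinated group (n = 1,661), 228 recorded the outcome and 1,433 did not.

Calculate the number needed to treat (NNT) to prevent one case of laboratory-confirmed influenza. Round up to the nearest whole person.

11

Risk in treated group = 72/1806 = 0.03987; risk in control = 228/1661 = 0.13727.
Absolute risk reduction = 0.13727 − 0.03987 = 0.09740
NNT = 1 / ARR = 1 / 0.09740 = 10.267 → round up → 11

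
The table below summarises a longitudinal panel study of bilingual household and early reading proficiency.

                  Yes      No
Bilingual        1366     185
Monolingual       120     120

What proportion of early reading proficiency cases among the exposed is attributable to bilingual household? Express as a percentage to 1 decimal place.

Cells: a = 1366, b = 185, c = 120, d = 120.
Risk in exposed = 1366/1551 = 0.88072; risk in unexposed = 120/240 = 0.50000.
RR = 0.88072/0.50000 = 1.76144
AR% = (RR − 1)/RR × 100 = (1.76144 − 1)/1.76144 × 100 = 43.2284%

43.2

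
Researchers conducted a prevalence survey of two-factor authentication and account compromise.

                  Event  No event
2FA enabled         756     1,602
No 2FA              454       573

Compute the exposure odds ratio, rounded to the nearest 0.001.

Cells: a = 756, b = 1602, c = 454, d = 573.
OR = (a·d)/(b·c) = (756 × 573) / (1602 × 454) = 433188 / 727308 = 0.59560
Exposure is associated with lower odds of account compromise (OR = 0.60 < 1).

0.596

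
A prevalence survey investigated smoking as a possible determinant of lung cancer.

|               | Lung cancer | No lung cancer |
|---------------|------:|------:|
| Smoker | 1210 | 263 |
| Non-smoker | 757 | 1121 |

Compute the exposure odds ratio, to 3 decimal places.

6.813

Cells: a = 1210, b = 263, c = 757, d = 1121.
OR = (a·d)/(b·c) = (1210 × 1121) / (263 × 757) = 1356410 / 199091 = 6.81302
The odds of lung cancer are about 6.81 times as high in the smoker group.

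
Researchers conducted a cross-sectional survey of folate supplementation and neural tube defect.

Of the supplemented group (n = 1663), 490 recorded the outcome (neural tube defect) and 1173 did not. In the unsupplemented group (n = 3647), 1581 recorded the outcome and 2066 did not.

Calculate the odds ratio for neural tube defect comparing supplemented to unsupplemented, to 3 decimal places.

0.546

From the description: a = 490, b = 1173, c = 1581, d = 2066.
OR = (a·d)/(b·c) = (490 × 2066) / (1173 × 1581) = 1012340 / 1854513 = 0.54588
Exposure is associated with lower odds of neural tube defect (OR = 0.55 < 1).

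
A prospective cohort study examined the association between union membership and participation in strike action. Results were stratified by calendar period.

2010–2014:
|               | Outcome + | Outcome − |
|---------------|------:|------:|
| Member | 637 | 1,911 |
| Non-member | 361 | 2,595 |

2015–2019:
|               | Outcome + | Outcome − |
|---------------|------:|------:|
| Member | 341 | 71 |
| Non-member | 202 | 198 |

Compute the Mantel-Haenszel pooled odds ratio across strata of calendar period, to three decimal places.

OR_MH = Σ(aᵢdᵢ/nᵢ) / Σ(bᵢcᵢ/nᵢ), where nᵢ is the stratum total.
Stratum 1 (2010–2014): n = 5504; a·d/n = 637·2595/5504 = 300.3298; b·c/n = 1911·361/5504 = 125.3399
Stratum 2 (2015–2019): n = 812; a·d/n = 341·198/812 = 83.1502; b·c/n = 71·202/812 = 17.6626
OR_MH = (300.3298 + 83.1502) / (125.3399 + 17.6626) = 383.4800 / 143.0025 = 2.68163

2.682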